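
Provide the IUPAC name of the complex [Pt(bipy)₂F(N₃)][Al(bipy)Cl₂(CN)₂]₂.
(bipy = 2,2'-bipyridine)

Both ions are complex: the cation is named first with the plain metal name, the anion second with the -ate form; each ion's ligands are alphabetised independently.
Aluminium is always +3 in its complexes; the anion's ligand charges sum to -4, so the complex anion is 1−.
With 2 anions per cation, the cation must be 2×1 = 2+.
Cation: ligand charges sum to -2; for the ion to be 2+, Pt = +4.

azidobis(2,2'-bipyridine)fluoroplatinum(IV) (2,2'-bipyridine)dichlorodicyanoaluminate(III)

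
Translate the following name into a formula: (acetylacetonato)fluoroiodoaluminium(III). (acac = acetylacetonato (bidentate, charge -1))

Ligands: 1 iodo (I, -1), 1 fluoro (F, -1), 1 acetylacetonato (acac, -1). Ligand charge sum = -3.
With Al in oxidation state +3, the complex ion is [Al...].

[Al(acac)FI]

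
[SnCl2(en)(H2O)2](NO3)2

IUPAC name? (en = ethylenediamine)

diaquadichloro(ethylenediamine)tin(IV) nitrate

The 2 nitrate counter-ions carry a total charge of -2, so each complex ion is 2+.
Ligand charges: 2×chloro (-1 each), 1×ethylenediamine (neutral), 2×aqua (neutral); total -2. So Sn + (-2) = 2+, giving Sn = +4.
Ligands are named alphabetically: aqua before chloro before ethylenediamine.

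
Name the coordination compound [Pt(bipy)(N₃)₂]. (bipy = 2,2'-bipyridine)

There is no counter-ion, so the complex is neutral overall.
Ligand charges: 2×azido (-1 each), 1×2,2'-bipyridine (neutral); total -2. So Pt + (-2) = 0, giving Pt = +2.
Ligands are named alphabetically: azido before bipyridine.

diazido(2,2'-bipyridine)platinum(II)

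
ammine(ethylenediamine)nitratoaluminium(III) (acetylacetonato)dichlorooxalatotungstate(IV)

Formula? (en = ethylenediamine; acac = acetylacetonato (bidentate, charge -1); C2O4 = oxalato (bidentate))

[Al(en)(NH3)(NO3)][W(acac)(C2O4)Cl2]2

Cation [Al…]: ligand charges -1, Al(III) ⇒ ion charge 2+.
Anion [W…]: ligand charges -5, W(IV) ⇒ ion charge 1−.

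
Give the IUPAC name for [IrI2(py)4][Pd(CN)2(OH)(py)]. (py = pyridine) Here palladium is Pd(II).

Pd is given as +2; the anion's ligand charges sum to -3, so the complex anion is 1−.
A 1:1 salt means the cation carries the equal and opposite charge, 1+.
Cation: ligand charges sum to -2; for the ion to be 1+, Ir = +3.

diiodotetrakis(pyridine)iridium(III) dicyanohydroxo(pyridine)palladate(II)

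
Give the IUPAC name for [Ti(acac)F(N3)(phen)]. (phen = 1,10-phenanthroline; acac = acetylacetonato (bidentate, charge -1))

(acetylacetonato)azidofluoro(1,10-phenanthroline)titanium(III)

There is no counter-ion, so the complex is neutral overall.
Ligand charges: 1×1,10-phenanthroline (neutral), 1×acetylacetonato (-1 each), 1×azido (-1 each), 1×fluoro (-1 each); total -3. So Ti + (-3) = 0, giving Ti = +3.
Ligands are named alphabetically: acetylacetonato before azido before fluoro before phenanthroline.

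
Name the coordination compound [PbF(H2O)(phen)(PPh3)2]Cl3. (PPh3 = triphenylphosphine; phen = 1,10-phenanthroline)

aquafluoro(1,10-phenanthroline)bis(triphenylphosphine)lead(IV) chloride

The 3 chloride counter-ions carry a total charge of -3, so each complex ion is 3+.
Ligand charges: 2×triphenylphosphine (neutral), 1×aqua (neutral), 1×1,10-phenanthroline (neutral), 1×fluoro (-1 each); total -1. So Pb + (-1) = 3+, giving Pb = +4.
Ligands are named alphabetically: aqua before fluoro before phenanthroline before triphenylphosphine.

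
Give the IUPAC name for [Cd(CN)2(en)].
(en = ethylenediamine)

dicyano(ethylenediamine)cadmium(II)

There is no counter-ion, so the complex is neutral overall.
Ligand charges: 1×ethylenediamine (neutral), 2×cyano (-1 each); total -2. So Cd + (-2) = 0, giving Cd = +2.
Ligands are named alphabetically: cyano before ethylenediamine.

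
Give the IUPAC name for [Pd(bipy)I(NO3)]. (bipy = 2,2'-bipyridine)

There is no counter-ion, so the complex is neutral overall.
Ligand charges: 1×nitrato (-1 each), 1×iodo (-1 each), 1×2,2'-bipyridine (neutral); total -2. So Pd + (-2) = 0, giving Pd = +2.
Ligands are named alphabetically: bipyridine before iodo before nitrato.

(2,2'-bipyridine)iodonitratopalladium(II)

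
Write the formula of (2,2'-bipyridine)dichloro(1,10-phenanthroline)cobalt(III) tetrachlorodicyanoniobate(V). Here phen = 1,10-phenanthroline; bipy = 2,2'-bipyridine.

Cation [Co…]: ligand charges -2, Co(III) ⇒ ion charge 1+.
Anion [Nb…]: ligand charges -6, Nb(V) ⇒ ion charge 1−.
One 1+ cation balances one 1− anion.

[Co(bipy)Cl2(phen)][NbCl4(CN)2]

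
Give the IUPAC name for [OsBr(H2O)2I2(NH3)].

amminediaquabromodiiodoosmium(III)

There is no counter-ion, so the complex is neutral overall.
Ligand charges: 1×bromo (-1 each), 1×ammine (neutral), 2×iodo (-1 each), 2×aqua (neutral); total -3. So Os + (-3) = 0, giving Os = +3.
Ligands are named alphabetically: ammine before aqua before bromo before iodo.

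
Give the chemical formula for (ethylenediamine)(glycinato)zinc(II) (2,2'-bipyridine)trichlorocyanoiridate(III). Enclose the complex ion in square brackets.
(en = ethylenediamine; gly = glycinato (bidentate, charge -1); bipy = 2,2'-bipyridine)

Cation [Zn…]: ligand charges -1, Zn(II) ⇒ ion charge 1+.
Anion [Ir…]: ligand charges -4, Ir(III) ⇒ ion charge 1−.
One 1+ cation balances one 1− anion.

[Zn(en)(gly)][Ir(bipy)Cl3(CN)]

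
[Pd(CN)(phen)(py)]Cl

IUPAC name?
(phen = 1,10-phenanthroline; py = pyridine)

The 1 chloride counter-ion carries a total charge of -1, so each complex ion is 1+.
Ligand charges: 1×1,10-phenanthroline (neutral), 1×pyridine (neutral), 1×cyano (-1 each); total -1. So Pd + (-1) = 1+, giving Pd = +2.
Ligands are named alphabetically: cyano before phenanthroline before pyridine.

cyano(1,10-phenanthroline)(pyridine)palladium(II) chloride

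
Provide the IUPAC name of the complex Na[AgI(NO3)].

sodium iodonitratoargentate(I)

The 1 sodium counter-ion carries a total charge of +1, so each complex ion is 1−.
Ligand charges: 1×iodo (-1 each), 1×nitrato (-1 each); total -2. So Ag + (-2) = 1−, giving Ag = +1.
The complex ion is anionic, so silver takes the -ate form argentate(I).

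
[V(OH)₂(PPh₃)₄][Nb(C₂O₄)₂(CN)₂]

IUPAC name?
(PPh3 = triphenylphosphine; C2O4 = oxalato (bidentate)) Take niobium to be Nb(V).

Nb is given as +5; the anion's ligand charges sum to -6, so the complex anion is 1−.
A 1:1 salt means the cation carries the equal and opposite charge, 1+.
Cation: ligand charges sum to -2; for the ion to be 1+, V = +3.

dihydroxotetrakis(triphenylphosphine)vanadium(III) dicyanodioxalatoniobate(V)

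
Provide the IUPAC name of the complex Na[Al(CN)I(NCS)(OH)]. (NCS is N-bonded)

The 1 sodium counter-ion carries a total charge of +1, so each complex ion is 1−.
Ligand charges: 1×iodo (-1 each), 1×isothiocyanato (-1 each), 1×cyano (-1 each), 1×hydroxo (-1 each); total -4. So Al + (-4) = 1−, giving Al = +3.
The complex ion is anionic, so aluminium takes the -ate form aluminate(III).

sodium cyanohydroxoiodoisothiocyanatoaluminate(III)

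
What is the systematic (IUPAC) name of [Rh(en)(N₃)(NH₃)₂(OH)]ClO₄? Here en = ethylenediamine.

The 1 perchlorate counter-ion carries a total charge of -1, so each complex ion is 1+.
Ligand charges: 1×ethylenediamine (neutral), 2×ammine (neutral), 1×hydroxo (-1 each), 1×azido (-1 each); total -2. So Rh + (-2) = 1+, giving Rh = +3.
Ligands are named alphabetically: ammine before azido before ethylenediamine before hydroxo.

diammineazido(ethylenediamine)hydroxorhodium(III) perchlorate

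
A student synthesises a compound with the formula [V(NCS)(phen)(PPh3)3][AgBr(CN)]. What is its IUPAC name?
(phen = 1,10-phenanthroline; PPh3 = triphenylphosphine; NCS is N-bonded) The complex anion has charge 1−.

isothiocyanato(1,10-phenanthroline)tris(triphenylphosphine)vanadium(II) bromocyanoargentate(I)

Both ions are complex: the cation is named first with the plain metal name, the anion second with the -ate form; each ion's ligands are alphabetised independently.
The complex anion is given as 1−; its ligand charges sum to -2, so Ag = +1.
A 1:1 salt means the cation carries the equal and opposite charge, 1+.
Cation: ligand charges sum to -1; for the ion to be 1+, V = +2.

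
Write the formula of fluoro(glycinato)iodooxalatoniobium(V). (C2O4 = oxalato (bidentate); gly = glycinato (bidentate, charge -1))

[Nb(C2O4)F(gly)I]

Ligands: 1 iodo (I, -1), 1 fluoro (F, -1), 1 oxalato (C2O4, -2), 1 glycinato (gly, -1). Ligand charge sum = -5.
With Nb in oxidation state +5, the complex ion is [Nb...].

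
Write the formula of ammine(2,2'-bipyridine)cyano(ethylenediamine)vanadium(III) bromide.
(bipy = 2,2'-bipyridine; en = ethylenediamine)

[V(bipy)(CN)(en)(NH3)]Br2

Ligands: 1 cyano (CN, -1), 1 2,2'-bipyridine (bipy, neutral), 1 ethylenediamine (en, neutral), 1 ammine (NH3, neutral). Ligand charge sum = -1.
With V in oxidation state +3, the complex ion is [V...]^2+.
Charge balance with bromide (-1) requires 1 complex ion per 2 bromide.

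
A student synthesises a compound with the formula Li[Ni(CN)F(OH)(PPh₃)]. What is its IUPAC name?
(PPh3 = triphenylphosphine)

lithium cyanofluorohydroxo(triphenylphosphine)nickelate(II)

The 1 lithium counter-ion carries a total charge of +1, so each complex ion is 1−.
Ligand charges: 1×cyano (-1 each), 1×hydroxo (-1 each), 1×triphenylphosphine (neutral), 1×fluoro (-1 each); total -3. So Ni + (-3) = 1−, giving Ni = +2.
Ligands are named alphabetically: cyano before fluoro before hydroxo before triphenylphosphine.
The complex ion is anionic, so nickel takes the -ate form nickelate(II).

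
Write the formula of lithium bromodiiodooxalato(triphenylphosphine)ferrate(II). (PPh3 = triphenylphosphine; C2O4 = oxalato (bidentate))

Li3[FeBr(C2O4)I2(PPh3)]

Ligands: 1 triphenylphosphine (PPh3, neutral), 1 bromo (Br, -1), 1 oxalato (C2O4, -2), 2 iodo (I, -1). Ligand charge sum = -5.
With Fe in oxidation state +2, the complex ion is [Fe...]^3−.
Charge balance with lithium (+1) requires 1 complex ion per 3 lithium.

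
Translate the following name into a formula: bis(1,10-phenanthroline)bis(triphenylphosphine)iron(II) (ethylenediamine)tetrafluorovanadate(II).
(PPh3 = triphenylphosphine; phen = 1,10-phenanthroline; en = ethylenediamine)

[Fe(phen)2(PPh3)2][V(en)F4]

Cation [Fe…]: ligand charges 0, Fe(II) ⇒ ion charge 2+.
Anion [V…]: ligand charges -4, V(II) ⇒ ion charge 2−.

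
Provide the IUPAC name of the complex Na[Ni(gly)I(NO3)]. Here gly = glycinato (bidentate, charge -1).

The 1 sodium counter-ion carries a total charge of +1, so each complex ion is 1−.
Ligand charges: 1×iodo (-1 each), 1×nitrato (-1 each), 1×glycinato (-1 each); total -3. So Ni + (-3) = 1−, giving Ni = +2.
Ligands are named alphabetically: glycinato before iodo before nitrato.
The complex ion is anionic, so nickel takes the -ate form nickelate(II).

sodium (glycinato)iodonitratonickelate(II)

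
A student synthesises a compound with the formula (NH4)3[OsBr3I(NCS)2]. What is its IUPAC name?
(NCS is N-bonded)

ammonium tribromoiododiisothiocyanatoosmate(III)

The 3 ammonium counter-ions carry a total charge of +3, so each complex ion is 3−.
Ligand charges: 2×isothiocyanato (-1 each), 3×bromo (-1 each), 1×iodo (-1 each); total -6. So Os + (-6) = 3−, giving Os = +3.
The complex ion is anionic, so osmium takes the -ate form osmate(III).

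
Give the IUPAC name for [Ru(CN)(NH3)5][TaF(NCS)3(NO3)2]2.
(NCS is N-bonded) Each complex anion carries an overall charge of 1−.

Both ions are complex: the cation is named first with the plain metal name, the anion second with the -ate form; each ion's ligands are alphabetised independently.
The complex anion is given as 1−; its ligand charges sum to -6, so Ta = +5.
With 2 anions per cation, the cation must be 2×1 = 2+.
Cation: ligand charges sum to -1; for the ion to be 2+, Ru = +3.

pentaamminecyanoruthenium(III) fluorotriisothiocyanatodinitratotantalate(V)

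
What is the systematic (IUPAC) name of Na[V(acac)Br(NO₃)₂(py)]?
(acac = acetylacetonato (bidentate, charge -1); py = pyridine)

The 1 sodium counter-ion carries a total charge of +1, so each complex ion is 1−.
Ligand charges: 1×bromo (-1 each), 1×acetylacetonato (-1 each), 1×pyridine (neutral), 2×nitrato (-1 each); total -4. So V + (-4) = 1−, giving V = +3.
The complex ion is anionic, so vanadium takes the -ate form vanadate(III).

sodium (acetylacetonato)bromodinitrato(pyridine)vanadate(III)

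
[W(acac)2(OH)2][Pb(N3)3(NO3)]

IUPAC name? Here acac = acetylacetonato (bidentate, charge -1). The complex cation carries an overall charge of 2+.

bis(acetylacetonato)dihydroxotungsten(VI) triazidonitratoplumbate(II)

The complex cation is given as 2+; its ligand charges sum to -4, so W = +6.
A 1:1 salt means the anion carries the equal and opposite charge, 2−.
Anion: ligand charges sum to -4; for the ion to be 2−, Pb = +2.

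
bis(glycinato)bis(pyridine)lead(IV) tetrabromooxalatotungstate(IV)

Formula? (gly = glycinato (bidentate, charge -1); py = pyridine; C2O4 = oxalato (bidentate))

[Pb(gly)2(py)2][WBr4(C2O4)]

Cation [Pb…]: ligand charges -2, Pb(IV) ⇒ ion charge 2+.
Anion [W…]: ligand charges -6, W(IV) ⇒ ion charge 2−.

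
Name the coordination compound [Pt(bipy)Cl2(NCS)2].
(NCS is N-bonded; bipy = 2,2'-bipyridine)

There is no counter-ion, so the complex is neutral overall.
Ligand charges: 2×isothiocyanato (-1 each), 2×chloro (-1 each), 1×2,2'-bipyridine (neutral); total -4. So Pt + (-4) = 0, giving Pt = +4.
Ligands are named alphabetically: bipyridine before chloro before isothiocyanato.

(2,2'-bipyridine)dichlorodiisothiocyanatoplatinum(IV)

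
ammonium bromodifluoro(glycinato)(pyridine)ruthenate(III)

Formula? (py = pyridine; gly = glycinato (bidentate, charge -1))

NH4[RuBrF2(gly)(py)]

Ligands: 2 fluoro (F, -1), 1 pyridine (py, neutral), 1 glycinato (gly, -1), 1 bromo (Br, -1). Ligand charge sum = -4.
Charge balance with ammonium (+1) requires 1 complex ion per 1 ammonium.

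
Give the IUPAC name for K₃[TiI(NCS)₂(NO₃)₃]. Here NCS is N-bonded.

The 3 potassium counter-ions carry a total charge of +3, so each complex ion is 3−.
Ligand charges: 2×isothiocyanato (-1 each), 1×iodo (-1 each), 3×nitrato (-1 each); total -6. So Ti + (-6) = 3−, giving Ti = +3.
The complex ion is anionic, so titanium takes the -ate form titanate(III).

potassium iododiisothiocyanatotrinitratotitanate(III)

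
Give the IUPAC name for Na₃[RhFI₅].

sodium fluoropentaiodorhodate(III)

The 3 sodium counter-ions carry a total charge of +3, so each complex ion is 3−.
Ligand charges: 5×iodo (-1 each), 1×fluoro (-1 each); total -6. So Rh + (-6) = 3−, giving Rh = +3.
The complex ion is anionic, so rhodium takes the -ate form rhodate(III).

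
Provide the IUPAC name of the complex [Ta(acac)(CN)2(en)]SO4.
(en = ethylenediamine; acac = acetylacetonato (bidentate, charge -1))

The 1 sulfate counter-ion carries a total charge of -2, so each complex ion is 2+.
Ligand charges: 1×ethylenediamine (neutral), 2×cyano (-1 each), 1×acetylacetonato (-1 each); total -3. So Ta + (-3) = 2+, giving Ta = +5.
Ligands are named alphabetically: acetylacetonato before cyano before ethylenediamine.

(acetylacetonato)dicyano(ethylenediamine)tantalum(V) sulfate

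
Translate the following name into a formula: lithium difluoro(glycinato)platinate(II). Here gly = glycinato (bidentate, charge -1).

Ligands: 1 glycinato (gly, -1), 2 fluoro (F, -1). Ligand charge sum = -3.
With Pt in oxidation state +2, the complex ion is [Pt...]^1−.
Charge balance with lithium (+1) requires 1 complex ion per 1 lithium.

Li[PtF2(gly)]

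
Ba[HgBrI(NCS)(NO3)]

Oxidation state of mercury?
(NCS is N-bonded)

+2

1 barium outside the brackets (+2 each) → the complex ion is 2−.
Ligand charges: 1×NO3 = -1; 1×NCS = -1; 1×I = -1; 1×Br = -1; sum -4.
Hg + (-4) = 2− ⇒ Hg is +2.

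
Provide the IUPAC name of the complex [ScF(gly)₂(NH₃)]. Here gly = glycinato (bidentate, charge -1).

There is no counter-ion, so the complex is neutral overall.
Ligand charges: 1×ammine (neutral), 2×glycinato (-1 each), 1×fluoro (-1 each); total -3. So Sc + (-3) = 0, giving Sc = +3.
Ligands are named alphabetically: ammine before fluoro before glycinato.

amminefluorobis(glycinato)scandium(III)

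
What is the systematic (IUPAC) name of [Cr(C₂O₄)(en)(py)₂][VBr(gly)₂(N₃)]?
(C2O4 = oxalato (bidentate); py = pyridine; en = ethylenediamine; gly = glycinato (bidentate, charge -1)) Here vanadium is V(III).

Both ions are complex: the cation is named first with the plain metal name, the anion second with the -ate form; each ion's ligands are alphabetised independently.
V is given as +3; the anion's ligand charges sum to -4, so the complex anion is 1−.
A 1:1 salt means the cation carries the equal and opposite charge, 1+.
Cation: ligand charges sum to -2; for the ion to be 1+, Cr = +3.

(ethylenediamine)oxalatobis(pyridine)chromium(III) azidobromobis(glycinato)vanadate(III)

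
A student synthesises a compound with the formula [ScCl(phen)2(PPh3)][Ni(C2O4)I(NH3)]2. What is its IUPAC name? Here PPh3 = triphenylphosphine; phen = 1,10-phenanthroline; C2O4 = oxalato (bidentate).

Both ions are complex: the cation is named first with the plain metal name, the anion second with the -ate form; each ion's ligands are alphabetised independently.
Scandium is always +3 in its complexes; the cation's ligand charges sum to -1, so the complex cation is 2+.
With 2 anions per cation, each anion must be 2/2 = 1−.
Anion: ligand charges sum to -3; for the ion to be 1−, Ni = +2.

chlorobis(1,10-phenanthroline)(triphenylphosphine)scandium(III) ammineiodooxalatonickelate(II)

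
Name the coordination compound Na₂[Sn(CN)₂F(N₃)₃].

The 2 sodium counter-ions carry a total charge of +2, so each complex ion is 2−.
Ligand charges: 2×cyano (-1 each), 1×fluoro (-1 each), 3×azido (-1 each); total -6. So Sn + (-6) = 2−, giving Sn = +4.
The complex ion is anionic, so tin takes the -ate form stannate(IV).

sodium triazidodicyanofluorostannate(IV)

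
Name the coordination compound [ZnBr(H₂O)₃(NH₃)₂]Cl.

diamminetriaquabromozinc(II) chloride

The 1 chloride counter-ion carries a total charge of -1, so each complex ion is 1+.
Ligand charges: 1×bromo (-1 each), 3×aqua (neutral), 2×ammine (neutral); total -1. So Zn + (-1) = 1+, giving Zn = +2.
Ligands are named alphabetically: ammine before aqua before bromo.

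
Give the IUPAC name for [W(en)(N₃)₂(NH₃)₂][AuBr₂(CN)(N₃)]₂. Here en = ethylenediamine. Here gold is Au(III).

diamminediazido(ethylenediamine)tungsten(IV) azidodibromocyanoaurate(III)

Au is given as +3; the anion's ligand charges sum to -4, so the complex anion is 1−.
With 2 anions per cation, the cation must be 2×1 = 2+.
Cation: ligand charges sum to -2; for the ion to be 2+, W = +4.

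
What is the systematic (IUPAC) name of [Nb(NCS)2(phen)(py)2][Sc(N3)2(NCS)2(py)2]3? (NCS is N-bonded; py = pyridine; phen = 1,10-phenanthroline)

Both ions are complex: the cation is named first with the plain metal name, the anion second with the -ate form; each ion's ligands are alphabetised independently.
Scandium is always +3 in its complexes; the anion's ligand charges sum to -4, so the complex anion is 1−.
With 3 anions per cation, the cation must be 3×1 = 3+.
Cation: ligand charges sum to -2; for the ion to be 3+, Nb = +5.

diisothiocyanato(1,10-phenanthroline)bis(pyridine)niobium(V) diazidodiisothiocyanatobis(pyridine)scandate(III)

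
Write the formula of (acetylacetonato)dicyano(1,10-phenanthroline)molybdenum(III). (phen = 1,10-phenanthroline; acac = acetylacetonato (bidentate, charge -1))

[Mo(acac)(CN)2(phen)]

Ligands: 1 1,10-phenanthroline (phen, neutral), 2 cyano (CN, -1), 1 acetylacetonato (acac, -1). Ligand charge sum = -3.
With Mo in oxidation state +3, the complex ion is [Mo...].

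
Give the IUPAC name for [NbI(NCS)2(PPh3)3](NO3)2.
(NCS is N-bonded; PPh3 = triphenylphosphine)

iododiisothiocyanatotris(triphenylphosphine)niobium(V) nitrate

The 2 nitrate counter-ions carry a total charge of -2, so each complex ion is 2+.
Ligand charges: 2×isothiocyanato (-1 each), 3×triphenylphosphine (neutral), 1×iodo (-1 each); total -3. So Nb + (-3) = 2+, giving Nb = +5.
Ligands are named alphabetically: iodo before isothiocyanato before triphenylphosphine.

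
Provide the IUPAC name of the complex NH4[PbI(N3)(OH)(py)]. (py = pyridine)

The 1 ammonium counter-ion carries a total charge of +1, so each complex ion is 1−.
Ligand charges: 1×hydroxo (-1 each), 1×azido (-1 each), 1×iodo (-1 each), 1×pyridine (neutral); total -3. So Pb + (-3) = 1−, giving Pb = +2.
Ligands are named alphabetically: azido before hydroxo before iodo before pyridine.
The complex ion is anionic, so lead takes the -ate form plumbate(II).

ammonium azidohydroxoiodo(pyridine)plumbate(II)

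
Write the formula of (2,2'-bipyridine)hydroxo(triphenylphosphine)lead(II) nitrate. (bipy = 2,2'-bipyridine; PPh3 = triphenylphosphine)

[Pb(bipy)(OH)(PPh3)]NO3

Ligands: 1 hydroxo (OH, -1), 1 2,2'-bipyridine (bipy, neutral), 1 triphenylphosphine (PPh3, neutral). Ligand charge sum = -1.
With Pb in oxidation state +2, the complex ion is [Pb...]^1+.
Charge balance with nitrate (-1) requires 1 complex ion per 1 nitrate.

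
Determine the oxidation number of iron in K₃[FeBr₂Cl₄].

+3

3 potassium outside the brackets (+1 each) → the complex ion is 3−.
Ligand charges: 2×Br = -2; 4×Cl = -4; sum -6.
Fe + (-6) = 3− ⇒ Fe is +3.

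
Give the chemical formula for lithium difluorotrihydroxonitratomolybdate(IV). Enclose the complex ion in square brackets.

Li2[MoF2(NO3)(OH)3]

Ligands: 2 fluoro (F, -1), 1 nitrato (NO3, -1), 3 hydroxo (OH, -1). Ligand charge sum = -6.
With Mo in oxidation state +4, the complex ion is [Mo...]^2−.
Charge balance with lithium (+1) requires 1 complex ion per 2 lithium.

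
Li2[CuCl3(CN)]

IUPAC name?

lithium trichlorocyanocuprate(II)

The 2 lithium counter-ions carry a total charge of +2, so each complex ion is 2−.
Ligand charges: 1×cyano (-1 each), 3×chloro (-1 each); total -4. So Cu + (-4) = 2−, giving Cu = +2.
The complex ion is anionic, so copper takes the -ate form cuprate(II).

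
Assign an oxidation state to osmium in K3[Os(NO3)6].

+3

3 potassium outside the brackets (+1 each) → the complex ion is 3−.
Ligand charges: 6×NO3 = -6; sum -6.
Os + (-6) = 3− ⇒ Os is +3.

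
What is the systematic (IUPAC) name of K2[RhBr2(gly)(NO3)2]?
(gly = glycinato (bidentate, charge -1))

potassium dibromo(glycinato)dinitratorhodate(III)

The 2 potassium counter-ions carry a total charge of +2, so each complex ion is 2−.
Ligand charges: 2×nitrato (-1 each), 1×glycinato (-1 each), 2×bromo (-1 each); total -5. So Rh + (-5) = 2−, giving Rh = +3.
The complex ion is anionic, so rhodium takes the -ate form rhodate(III).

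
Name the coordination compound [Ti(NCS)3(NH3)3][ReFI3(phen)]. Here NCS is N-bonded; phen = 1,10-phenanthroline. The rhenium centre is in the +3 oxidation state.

Re is given as +3; the anion's ligand charges sum to -4, so the complex anion is 1−.
A 1:1 salt means the cation carries the equal and opposite charge, 1+.
Cation: ligand charges sum to -3; for the ion to be 1+, Ti = +4.

triamminetriisothiocyanatotitanium(IV) fluorotriiodo(1,10-phenanthroline)rhenate(III)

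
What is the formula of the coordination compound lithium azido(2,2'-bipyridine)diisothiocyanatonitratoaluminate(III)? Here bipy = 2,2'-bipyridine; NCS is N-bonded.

Li[Al(bipy)(N3)(NCS)2(NO3)]

Ligands: 1 2,2'-bipyridine (bipy, neutral), 1 nitrato (NO3, -1), 1 azido (N3, -1), 2 isothiocyanato (NCS, -1). Ligand charge sum = -4.
With Al in oxidation state +3, the complex ion is [Al...]^1−.
Charge balance with lithium (+1) requires 1 complex ion per 1 lithium.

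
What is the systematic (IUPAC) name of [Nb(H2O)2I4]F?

diaquatetraiodoniobium(V) fluoride

The 1 fluoride counter-ion carries a total charge of -1, so each complex ion is 1+.
Ligand charges: 4×iodo (-1 each), 2×aqua (neutral); total -4. So Nb + (-4) = 1+, giving Nb = +5.
Ligands are named alphabetically: aqua before iodo.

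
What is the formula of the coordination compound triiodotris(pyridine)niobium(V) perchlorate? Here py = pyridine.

Ligands: 3 pyridine (py, neutral), 3 iodo (I, -1). Ligand charge sum = -3.
With Nb in oxidation state +5, the complex ion is [Nb...]^2+.
Charge balance with perchlorate (-1) requires 1 complex ion per 2 perchlorate.

[NbI3(py)3](ClO4)2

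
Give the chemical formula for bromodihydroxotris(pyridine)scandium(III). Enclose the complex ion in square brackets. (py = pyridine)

[ScBr(OH)2(py)3]

Ligands: 1 bromo (Br, -1), 3 pyridine (py, neutral), 2 hydroxo (OH, -1). Ligand charge sum = -3.
With Sc in oxidation state +3, the complex ion is [Sc...].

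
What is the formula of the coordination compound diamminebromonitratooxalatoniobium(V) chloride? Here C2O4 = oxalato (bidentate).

Ligands: 1 bromo (Br, -1), 1 nitrato (NO3, -1), 1 oxalato (C2O4, -2), 2 ammine (NH3, neutral). Ligand charge sum = -4.
With Nb in oxidation state +5, the complex ion is [Nb...]^1+.
Charge balance with chloride (-1) requires 1 complex ion per 1 chloride.

[NbBr(C2O4)(NH3)2(NO3)]Cl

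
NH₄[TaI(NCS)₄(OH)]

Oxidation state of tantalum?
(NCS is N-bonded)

+5

1 ammonium outside the brackets (+1 each) → the complex ion is 1−.
Ligand charges: 4×NCS = -4; 1×I = -1; 1×OH = -1; sum -6.
Ta + (-6) = 1− ⇒ Ta is +5.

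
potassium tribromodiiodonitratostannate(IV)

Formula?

Ligands: 1 nitrato (NO3, -1), 3 bromo (Br, -1), 2 iodo (I, -1). Ligand charge sum = -6.
With Sn in oxidation state +4, the complex ion is [Sn...]^2−.
Charge balance with potassium (+1) requires 1 complex ion per 2 potassium.

K2[SnBr3I2(NO3)]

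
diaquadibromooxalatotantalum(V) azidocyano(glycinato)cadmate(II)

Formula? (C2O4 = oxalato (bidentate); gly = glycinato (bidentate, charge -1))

Cation [Ta…]: ligand charges -4, Ta(V) ⇒ ion charge 1+.
Anion [Cd…]: ligand charges -3, Cd(II) ⇒ ion charge 1−.
One 1+ cation balances one 1− anion.

[TaBr2(C2O4)(H2O)2][Cd(CN)(gly)(N3)]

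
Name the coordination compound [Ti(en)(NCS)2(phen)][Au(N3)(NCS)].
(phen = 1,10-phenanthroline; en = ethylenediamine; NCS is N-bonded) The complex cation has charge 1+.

(ethylenediamine)diisothiocyanato(1,10-phenanthroline)titanium(III) azidoisothiocyanatoaurate(I)

The complex cation is given as 1+; its ligand charges sum to -2, so Ti = +3.
A 1:1 salt means the anion carries the equal and opposite charge, 1−.
Anion: ligand charges sum to -2; for the ion to be 1−, Au = +1.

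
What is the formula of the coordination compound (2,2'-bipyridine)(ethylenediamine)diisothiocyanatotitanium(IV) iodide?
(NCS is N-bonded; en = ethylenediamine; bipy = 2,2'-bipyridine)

[Ti(bipy)(en)(NCS)2]I2

Ligands: 2 isothiocyanato (NCS, -1), 1 ethylenediamine (en, neutral), 1 2,2'-bipyridine (bipy, neutral). Ligand charge sum = -2.
With Ti in oxidation state +4, the complex ion is [Ti...]^2+.
Charge balance with iodide (-1) requires 1 complex ion per 2 iodide.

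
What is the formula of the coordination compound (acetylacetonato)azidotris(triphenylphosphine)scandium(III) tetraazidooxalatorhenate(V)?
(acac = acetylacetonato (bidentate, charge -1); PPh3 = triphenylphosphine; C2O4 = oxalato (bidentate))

[Sc(acac)(N3)(PPh3)3][Re(C2O4)(N3)4]

Cation [Sc…]: ligand charges -2, Sc(III) ⇒ ion charge 1+.
Anion [Re…]: ligand charges -6, Re(V) ⇒ ion charge 1−.
One 1+ cation balances one 1− anion.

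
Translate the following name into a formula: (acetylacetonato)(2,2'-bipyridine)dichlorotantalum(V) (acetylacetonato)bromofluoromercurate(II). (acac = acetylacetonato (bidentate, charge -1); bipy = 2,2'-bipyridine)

Cation [Ta…]: ligand charges -3, Ta(V) ⇒ ion charge 2+.
Anion [Hg…]: ligand charges -3, Hg(II) ⇒ ion charge 1−.
One 2+ cation requires 2 of the 1− anion.

[Ta(acac)(bipy)Cl2][Hg(acac)BrF]2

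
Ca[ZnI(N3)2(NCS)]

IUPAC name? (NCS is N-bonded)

calcium diazidoiodoisothiocyanatozincate(II)

The 1 calcium counter-ion carries a total charge of +2, so each complex ion is 2−.
Ligand charges: 2×azido (-1 each), 1×iodo (-1 each), 1×isothiocyanato (-1 each); total -4. So Zn + (-4) = 2−, giving Zn = +2.
The complex ion is anionic, so zinc takes the -ate form zincate(II).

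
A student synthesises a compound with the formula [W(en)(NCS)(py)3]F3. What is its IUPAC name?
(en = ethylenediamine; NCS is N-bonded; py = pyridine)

The 3 fluoride counter-ions carry a total charge of -3, so each complex ion is 3+.
Ligand charges: 1×ethylenediamine (neutral), 1×isothiocyanato (-1 each), 3×pyridine (neutral); total -1. So W + (-1) = 3+, giving W = +4.
Ligands are named alphabetically: ethylenediamine before isothiocyanato before pyridine.

(ethylenediamine)isothiocyanatotris(pyridine)tungsten(IV) fluoride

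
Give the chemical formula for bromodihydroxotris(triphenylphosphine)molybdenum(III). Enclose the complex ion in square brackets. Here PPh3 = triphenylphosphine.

Ligands: 1 bromo (Br, -1), 2 hydroxo (OH, -1), 3 triphenylphosphine (PPh3, neutral). Ligand charge sum = -3.
With Mo in oxidation state +3, the complex ion is [Mo...].

[MoBr(OH)2(PPh3)3]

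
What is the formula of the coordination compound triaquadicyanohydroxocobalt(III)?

[Co(CN)2(H2O)3(OH)]

Ligands: 2 cyano (CN, -1), 1 hydroxo (OH, -1), 3 aqua (H2O, neutral). Ligand charge sum = -3.
With Co in oxidation state +3, the complex ion is [Co...].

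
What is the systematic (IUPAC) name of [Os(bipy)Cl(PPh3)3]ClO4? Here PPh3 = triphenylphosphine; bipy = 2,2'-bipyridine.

The 1 perchlorate counter-ion carries a total charge of -1, so each complex ion is 1+.
Ligand charges: 3×triphenylphosphine (neutral), 1×chloro (-1 each), 1×2,2'-bipyridine (neutral); total -1. So Os + (-1) = 1+, giving Os = +2.
Ligands are named alphabetically: bipyridine before chloro before triphenylphosphine.

(2,2'-bipyridine)chlorotris(triphenylphosphine)osmium(II) perchlorate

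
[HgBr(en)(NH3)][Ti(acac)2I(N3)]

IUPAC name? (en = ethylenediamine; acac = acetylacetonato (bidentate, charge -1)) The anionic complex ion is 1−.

Both ions are complex: the cation is named first with the plain metal name, the anion second with the -ate form; each ion's ligands are alphabetised independently.
The complex anion is given as 1−; its ligand charges sum to -4, so Ti = +3.
A 1:1 salt means the cation carries the equal and opposite charge, 1+.
Cation: ligand charges sum to -1; for the ion to be 1+, Hg = +2.

amminebromo(ethylenediamine)mercury(II) bis(acetylacetonato)azidoiodotitanate(III)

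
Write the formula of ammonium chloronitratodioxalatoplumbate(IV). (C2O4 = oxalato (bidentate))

(NH4)2[Pb(C2O4)2Cl(NO3)]

Ligands: 2 oxalato (C2O4, -2), 1 chloro (Cl, -1), 1 nitrato (NO3, -1). Ligand charge sum = -6.
Charge balance with ammonium (+1) requires 1 complex ion per 2 ammonium.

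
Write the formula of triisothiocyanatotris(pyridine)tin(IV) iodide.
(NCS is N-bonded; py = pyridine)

[Sn(NCS)3(py)3]I

Ligands: 3 isothiocyanato (NCS, -1), 3 pyridine (py, neutral). Ligand charge sum = -3.
Charge balance with iodide (-1) requires 1 complex ion per 1 iodide.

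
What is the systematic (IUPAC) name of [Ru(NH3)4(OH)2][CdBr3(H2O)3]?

tetraamminedihydroxoruthenium(III) triaquatribromocadmate(II)

Both ions are complex: the cation is named first with the plain metal name, the anion second with the -ate form; each ion's ligands are alphabetised independently.
Cadmium is always +2 in its complexes; the anion's ligand charges sum to -3, so the complex anion is 1−.
A 1:1 salt means the cation carries the equal and opposite charge, 1+.
Cation: ligand charges sum to -2; for the ion to be 1+, Ru = +3.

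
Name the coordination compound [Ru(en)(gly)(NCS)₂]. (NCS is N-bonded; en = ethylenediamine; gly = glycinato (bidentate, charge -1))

There is no counter-ion, so the complex is neutral overall.
Ligand charges: 2×isothiocyanato (-1 each), 1×ethylenediamine (neutral), 1×glycinato (-1 each); total -3. So Ru + (-3) = 0, giving Ru = +3.
Ligands are named alphabetically: ethylenediamine before glycinato before isothiocyanato.

(ethylenediamine)(glycinato)diisothiocyanatoruthenium(III)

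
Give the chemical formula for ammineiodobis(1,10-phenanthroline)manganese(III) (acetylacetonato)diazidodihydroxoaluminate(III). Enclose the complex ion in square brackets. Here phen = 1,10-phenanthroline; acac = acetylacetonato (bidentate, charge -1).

[MnI(NH3)(phen)2][Al(acac)(N3)2(OH)2]

Cation [Mn…]: ligand charges -1, Mn(III) ⇒ ion charge 2+.
Anion [Al…]: ligand charges -5, Al(III) ⇒ ion charge 2−.
One 2+ cation balances one 2− anion.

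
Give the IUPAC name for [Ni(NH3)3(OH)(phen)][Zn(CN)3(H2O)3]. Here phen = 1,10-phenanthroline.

Both ions are complex: the cation is named first with the plain metal name, the anion second with the -ate form; each ion's ligands are alphabetised independently.
Zinc is always +2 in its complexes; the anion's ligand charges sum to -3, so the complex anion is 1−.
A 1:1 salt means the cation carries the equal and opposite charge, 1+.
Cation: ligand charges sum to -1; for the ion to be 1+, Ni = +2.

triamminehydroxo(1,10-phenanthroline)nickel(II) triaquatricyanozincate(II)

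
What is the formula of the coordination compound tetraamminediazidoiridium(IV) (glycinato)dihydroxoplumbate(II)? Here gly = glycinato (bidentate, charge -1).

[Ir(N3)2(NH3)4][Pb(gly)(OH)2]2

Cation [Ir…]: ligand charges -2, Ir(IV) ⇒ ion charge 2+.
Anion [Pb…]: ligand charges -3, Pb(II) ⇒ ion charge 1−.
One 2+ cation requires 2 of the 1− anion.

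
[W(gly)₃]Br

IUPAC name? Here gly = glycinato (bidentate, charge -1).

The 1 bromide counter-ion carries a total charge of -1, so each complex ion is 1+.
Ligand charges: 3×glycinato (-1 each); total -3. So W + (-3) = 1+, giving W = +4.

tris(glycinato)tungsten(IV) bromide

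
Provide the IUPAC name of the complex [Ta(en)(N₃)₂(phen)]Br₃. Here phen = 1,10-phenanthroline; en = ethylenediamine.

The 3 bromide counter-ions carry a total charge of -3, so each complex ion is 3+.
Ligand charges: 1×1,10-phenanthroline (neutral), 2×azido (-1 each), 1×ethylenediamine (neutral); total -2. So Ta + (-2) = 3+, giving Ta = +5.
Ligands are named alphabetically: azido before ethylenediamine before phenanthroline.

diazido(ethylenediamine)(1,10-phenanthroline)tantalum(V) bromide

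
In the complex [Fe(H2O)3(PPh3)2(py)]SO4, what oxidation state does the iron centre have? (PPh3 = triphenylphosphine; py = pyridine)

+2

1 sulfate outside the brackets (-2 each) → the complex ion is 2+.
Ligand charges: 3×H2O neutral; 2×PPh3 neutral; 1×py neutral; sum 0.
Fe + (0) = 2+ ⇒ Fe is +2.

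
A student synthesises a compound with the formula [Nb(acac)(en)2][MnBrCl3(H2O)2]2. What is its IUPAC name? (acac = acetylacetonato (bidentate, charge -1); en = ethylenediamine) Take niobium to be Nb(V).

Nb is given as +5; the cation's ligand charges sum to -1, so the complex cation is 4+.
With 2 anions per cation, each anion must be 4/2 = 2−.
Anion: ligand charges sum to -4; for the ion to be 2−, Mn = +2.

(acetylacetonato)bis(ethylenediamine)niobium(V) diaquabromotrichloromanganate(II)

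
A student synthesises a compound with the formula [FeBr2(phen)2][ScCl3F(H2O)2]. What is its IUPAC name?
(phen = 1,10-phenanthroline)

dibromobis(1,10-phenanthroline)iron(III) diaquatrichlorofluoroscandate(III)

Scandium is always +3 in its complexes; the anion's ligand charges sum to -4, so the complex anion is 1−.
A 1:1 salt means the cation carries the equal and opposite charge, 1+.
Cation: ligand charges sum to -2; for the ion to be 1+, Fe = +3.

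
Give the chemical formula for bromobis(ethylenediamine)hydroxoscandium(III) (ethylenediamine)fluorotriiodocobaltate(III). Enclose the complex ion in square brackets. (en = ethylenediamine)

Cation [Sc…]: ligand charges -2, Sc(III) ⇒ ion charge 1+.
Anion [Co…]: ligand charges -4, Co(III) ⇒ ion charge 1−.
One 1+ cation balances one 1− anion.

[ScBr(en)2(OH)][Co(en)FI3]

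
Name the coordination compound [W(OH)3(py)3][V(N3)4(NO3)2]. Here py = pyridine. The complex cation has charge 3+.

The complex cation is given as 3+; its ligand charges sum to -3, so W = +6.
A 1:1 salt means the anion carries the equal and opposite charge, 3−.
Anion: ligand charges sum to -6; for the ion to be 3−, V = +3.

trihydroxotris(pyridine)tungsten(VI) tetraazidodinitratovanadate(III)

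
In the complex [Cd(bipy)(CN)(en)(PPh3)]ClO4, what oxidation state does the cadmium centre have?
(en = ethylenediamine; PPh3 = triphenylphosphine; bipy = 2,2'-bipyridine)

+2

1 perchlorate outside the brackets (-1 each) → the complex ion is 1+.
Ligand charges: 1×en neutral; 1×PPh3 neutral; 1×CN = -1; 1×bipy neutral; sum -1.
Cd + (-1) = 1+ ⇒ Cd is +2.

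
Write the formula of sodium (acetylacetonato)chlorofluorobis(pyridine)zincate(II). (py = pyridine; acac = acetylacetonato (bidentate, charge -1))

Ligands: 2 pyridine (py, neutral), 1 fluoro (F, -1), 1 acetylacetonato (acac, -1), 1 chloro (Cl, -1). Ligand charge sum = -3.
Charge balance with sodium (+1) requires 1 complex ion per 1 sodium.

Na[Zn(acac)ClF(py)2]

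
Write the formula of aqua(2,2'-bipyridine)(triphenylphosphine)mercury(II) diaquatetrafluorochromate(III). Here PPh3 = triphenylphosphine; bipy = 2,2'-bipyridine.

[Hg(bipy)(H2O)(PPh3)][CrF4(H2O)2]2

Cation [Hg…]: ligand charges 0, Hg(II) ⇒ ion charge 2+.
Anion [Cr…]: ligand charges -4, Cr(III) ⇒ ion charge 1−.
One 2+ cation requires 2 of the 1− anion.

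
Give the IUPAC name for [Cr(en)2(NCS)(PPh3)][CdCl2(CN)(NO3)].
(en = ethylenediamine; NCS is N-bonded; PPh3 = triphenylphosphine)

Both ions are complex: the cation is named first with the plain metal name, the anion second with the -ate form; each ion's ligands are alphabetised independently.
Cadmium is always +2 in its complexes; the anion's ligand charges sum to -4, so the complex anion is 2−.
A 1:1 salt means the cation carries the equal and opposite charge, 2+.
Cation: ligand charges sum to -1; for the ion to be 2+, Cr = +3.

bis(ethylenediamine)isothiocyanato(triphenylphosphine)chromium(III) dichlorocyanonitratocadmate(II)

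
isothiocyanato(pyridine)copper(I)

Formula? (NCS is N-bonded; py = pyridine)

Ligands: 1 isothiocyanato (NCS, -1), 1 pyridine (py, neutral). Ligand charge sum = -1.
With Cu in oxidation state +1, the complex ion is [Cu...].

[Cu(NCS)(py)]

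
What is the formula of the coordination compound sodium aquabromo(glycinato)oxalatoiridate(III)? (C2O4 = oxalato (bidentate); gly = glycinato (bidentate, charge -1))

Na[IrBr(C2O4)(gly)(H2O)]

Ligands: 1 bromo (Br, -1), 1 oxalato (C2O4, -2), 1 aqua (H2O, neutral), 1 glycinato (gly, -1). Ligand charge sum = -4.
With Ir in oxidation state +3, the complex ion is [Ir...]^1−.
Charge balance with sodium (+1) requires 1 complex ion per 1 sodium.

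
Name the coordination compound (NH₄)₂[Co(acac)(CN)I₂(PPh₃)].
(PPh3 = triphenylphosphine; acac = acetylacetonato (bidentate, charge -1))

ammonium (acetylacetonato)cyanodiiodo(triphenylphosphine)cobaltate(II)

The 2 ammonium counter-ions carry a total charge of +2, so each complex ion is 2−.
Ligand charges: 1×cyano (-1 each), 1×triphenylphosphine (neutral), 2×iodo (-1 each), 1×acetylacetonato (-1 each); total -4. So Co + (-4) = 2−, giving Co = +2.
Ligands are named alphabetically: acetylacetonato before cyano before iodo before triphenylphosphine.
The complex ion is anionic, so cobalt takes the -ate form cobaltate(II).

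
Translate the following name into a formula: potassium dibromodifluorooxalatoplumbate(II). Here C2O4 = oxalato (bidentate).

Ligands: 2 fluoro (F, -1), 2 bromo (Br, -1), 1 oxalato (C2O4, -2). Ligand charge sum = -6.
With Pb in oxidation state +2, the complex ion is [Pb...]^4−.
Charge balance with potassium (+1) requires 1 complex ion per 4 potassium.

K4[PbBr2(C2O4)F2]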